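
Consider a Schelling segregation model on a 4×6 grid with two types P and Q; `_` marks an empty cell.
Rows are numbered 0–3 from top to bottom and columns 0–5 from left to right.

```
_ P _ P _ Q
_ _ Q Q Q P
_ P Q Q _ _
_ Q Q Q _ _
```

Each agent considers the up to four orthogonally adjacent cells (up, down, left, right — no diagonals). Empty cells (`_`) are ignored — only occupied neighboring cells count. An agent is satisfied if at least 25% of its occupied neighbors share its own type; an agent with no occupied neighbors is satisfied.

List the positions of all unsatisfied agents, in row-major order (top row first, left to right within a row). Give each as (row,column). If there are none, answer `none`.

(0,1)P 0/0 ok
(0,3)P 0/1 unhappy
(0,5)Q 0/1 unhappy
(1,2)Q 2/2 ok
(1,3)Q 3/4 ok
(1,4)Q 1/2 ok
(1,5)P 0/2 unhappy
(2,1)P 0/2 unhappy
(2,2)Q 3/4 ok
(2,3)Q 3/3 ok
(3,1)Q 1/2 ok
(3,2)Q 3/3 ok
(3,3)Q 2/2 ok

(0,3), (0,5), (1,5), (2,1)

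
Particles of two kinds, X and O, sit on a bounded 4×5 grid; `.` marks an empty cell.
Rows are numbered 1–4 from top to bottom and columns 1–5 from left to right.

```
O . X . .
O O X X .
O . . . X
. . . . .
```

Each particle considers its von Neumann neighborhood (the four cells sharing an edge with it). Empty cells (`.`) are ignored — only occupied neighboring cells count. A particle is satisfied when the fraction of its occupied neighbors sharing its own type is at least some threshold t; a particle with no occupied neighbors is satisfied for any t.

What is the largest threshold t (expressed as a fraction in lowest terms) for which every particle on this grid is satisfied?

Row 1: (1,1)O 1/1 · (1,3)X 1/1
Row 2: (2,1)O 3/3 · (2,2)O 1/2 · (2,3)X 2/3 · (2,4)X 1/1
Row 3: (3,1)O 1/1 · (3,5)X — no occupied neighbors
The smallest same-type fraction is 1/2 at (2,2), which reduces to 1/2. Any threshold above that leaves this particle unsatisfied.

1/2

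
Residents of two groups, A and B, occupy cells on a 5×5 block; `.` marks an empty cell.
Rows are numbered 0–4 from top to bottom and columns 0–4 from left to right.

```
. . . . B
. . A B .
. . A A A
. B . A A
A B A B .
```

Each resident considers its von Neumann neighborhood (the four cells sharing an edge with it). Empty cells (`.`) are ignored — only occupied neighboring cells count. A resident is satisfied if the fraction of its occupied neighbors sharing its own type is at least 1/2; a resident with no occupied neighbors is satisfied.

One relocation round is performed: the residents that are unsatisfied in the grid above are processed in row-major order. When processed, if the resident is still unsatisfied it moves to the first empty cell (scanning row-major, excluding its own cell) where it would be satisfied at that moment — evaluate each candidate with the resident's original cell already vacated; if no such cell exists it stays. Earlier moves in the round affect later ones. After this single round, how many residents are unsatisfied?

1

Initially unsatisfied (in order): (1,3), (4,0), (4,1), (4,2), (4,3).
  (1,3) → (0,0).
  (4,0) → (0,2).
  (4,1): now satisfied by earlier moves; stays.
  (4,2) → (0,1).
  (4,3) → (0,3).
Resulting grid:
B A A B B
. . A . .
. . A A A
. B . A A
. B . . .
Unsatisfied now: (0,0).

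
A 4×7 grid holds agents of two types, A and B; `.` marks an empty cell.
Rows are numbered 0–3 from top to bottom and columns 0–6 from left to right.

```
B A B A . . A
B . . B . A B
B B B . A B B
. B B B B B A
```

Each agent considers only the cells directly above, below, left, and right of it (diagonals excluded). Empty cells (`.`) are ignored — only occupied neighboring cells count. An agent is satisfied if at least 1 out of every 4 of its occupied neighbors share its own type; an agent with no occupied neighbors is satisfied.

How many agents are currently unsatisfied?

8

Row 0: (0,0)B 1/2 ok · (0,1)A 0/2 unhappy · (0,2)B 0/2 unhappy · (0,3)A 0/2 unhappy · (0,6)A 0/1 unhappy
Row 1: (1,0)B 2/2 ok · (1,3)B 0/1 unhappy · (1,5)A 0/2 unhappy · (1,6)B 1/3 ok
Row 2: (2,0)B 2/2 ok · (2,1)B 3/3 ok · (2,2)B 2/2 ok · (2,4)A 0/2 unhappy · (2,5)B 2/4 ok · (2,6)B 2/3 ok
Row 3: (3,1)B 2/2 ok · (3,2)B 3/3 ok · (3,3)B 2/2 ok · (3,4)B 2/3 ok · (3,5)B 2/3 ok · (3,6)A 0/2 unhappy
Unsatisfied: (0,1), (0,2), (0,3), (0,6), (1,3), (1,5), (2,4), (3,6) — 8 in total.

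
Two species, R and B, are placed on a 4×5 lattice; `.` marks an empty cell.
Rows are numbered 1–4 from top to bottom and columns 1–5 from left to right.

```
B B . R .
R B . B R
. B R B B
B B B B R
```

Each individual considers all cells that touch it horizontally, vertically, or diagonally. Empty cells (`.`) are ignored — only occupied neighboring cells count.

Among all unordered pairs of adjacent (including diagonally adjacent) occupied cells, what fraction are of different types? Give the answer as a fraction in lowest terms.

18/35

Scan each occupied cell's neighbors to the right and below (and the two forward diagonals) so each pair is counted once.
From row 1: 3 unlike of 7 pairs (running 3/7).
From row 2: 7 unlike of 10 pairs (running 10/17).
From row 3: 7 unlike of 14 pairs (running 17/31).
From row 4: 1 unlike of 4 pairs (running 18/35).
Total adjacent occupied pairs: 35; unlike-type pairs: 18.
18/35 is already in lowest terms.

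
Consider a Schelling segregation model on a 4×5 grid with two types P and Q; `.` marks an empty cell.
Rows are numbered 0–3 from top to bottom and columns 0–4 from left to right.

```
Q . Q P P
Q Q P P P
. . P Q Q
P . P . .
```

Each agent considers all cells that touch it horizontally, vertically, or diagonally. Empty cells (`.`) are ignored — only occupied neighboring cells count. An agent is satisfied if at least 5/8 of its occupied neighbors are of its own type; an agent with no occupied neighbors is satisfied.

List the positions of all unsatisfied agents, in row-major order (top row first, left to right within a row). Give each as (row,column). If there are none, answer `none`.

(0,2), (1,1), (1,2), (1,4), (2,2), (2,3), (2,4), (3,2)

Row 0: (0,0)Q 2/2 ✓ · (0,2)Q 1/4 ✗ · (0,3)P 4/5 ✓ · (0,4)P 3/3 ✓
Row 1: (1,0)Q 2/2 ✓ · (1,1)Q 3/5 ✗ · (1,2)P 3/6 ✗ · (1,3)P 5/8 ✓ · (1,4)P 3/5 ✗
Row 2: (2,2)P 3/5 ✗ · (2,3)Q 1/6 ✗ · (2,4)Q 1/3 ✗
Row 3: (3,0)P 0/0 ✓ · (3,2)P 1/2 ✗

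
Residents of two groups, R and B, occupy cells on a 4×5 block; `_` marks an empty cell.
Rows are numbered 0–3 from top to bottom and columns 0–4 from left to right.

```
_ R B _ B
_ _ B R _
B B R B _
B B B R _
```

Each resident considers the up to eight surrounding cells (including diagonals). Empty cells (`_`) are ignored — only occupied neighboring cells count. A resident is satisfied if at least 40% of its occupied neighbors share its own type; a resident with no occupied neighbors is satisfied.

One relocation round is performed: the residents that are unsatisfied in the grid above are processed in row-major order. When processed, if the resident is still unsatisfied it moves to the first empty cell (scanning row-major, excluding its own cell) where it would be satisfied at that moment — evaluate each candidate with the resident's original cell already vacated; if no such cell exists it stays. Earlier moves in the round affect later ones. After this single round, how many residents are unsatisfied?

1

Initially unsatisfied (in order): (0,1), (0,2), (0,4), (1,3), (2,2), (3,3).
  (0,1) → (0,0).
  (0,2): now satisfied by earlier moves; stays.
  (0,4) → (0,1).
  (1,3) → (0,4).
  (2,2) → (1,4).
  (3,3) → (0,3).
Resulting grid:
R B B R R
_ _ B _ R
B B _ B _
B B B _ _
Unsatisfied now: (0,0).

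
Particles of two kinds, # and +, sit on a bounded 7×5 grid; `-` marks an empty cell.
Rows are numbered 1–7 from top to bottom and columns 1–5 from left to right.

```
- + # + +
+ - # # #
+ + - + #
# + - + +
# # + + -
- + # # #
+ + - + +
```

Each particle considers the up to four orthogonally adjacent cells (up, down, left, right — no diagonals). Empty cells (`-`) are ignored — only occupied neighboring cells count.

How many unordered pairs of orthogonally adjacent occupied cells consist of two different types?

Scan each occupied cell's neighbors to the right and below so each pair is counted once.
From row 1: 4 unlike of 6 pairs (running 4/6).
From row 2: 1 unlike of 5 pairs (running 5/11).
From row 3: 3 unlike of 6 pairs (running 8/17).
From row 4: 2 unlike of 5 pairs (running 10/22).
From row 5: 4 unlike of 6 pairs (running 14/28).
From row 6: 3 unlike of 6 pairs (running 17/34).
From row 7: 0 unlike of 2 pairs (running 17/36).
Total adjacent occupied pairs: 36; unlike-type pairs: 17.

17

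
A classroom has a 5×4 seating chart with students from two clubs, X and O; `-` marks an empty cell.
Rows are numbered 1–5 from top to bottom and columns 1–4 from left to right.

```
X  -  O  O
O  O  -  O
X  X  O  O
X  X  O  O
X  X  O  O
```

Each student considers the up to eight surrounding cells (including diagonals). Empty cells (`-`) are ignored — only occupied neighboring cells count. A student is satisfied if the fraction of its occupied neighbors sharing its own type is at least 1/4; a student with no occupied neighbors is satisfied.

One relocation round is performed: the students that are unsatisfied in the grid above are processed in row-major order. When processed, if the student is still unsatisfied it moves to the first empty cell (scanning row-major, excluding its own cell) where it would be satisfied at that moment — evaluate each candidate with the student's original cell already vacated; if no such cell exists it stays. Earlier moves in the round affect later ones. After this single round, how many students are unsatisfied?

1

Initially unsatisfied (in order): (1,1).
  (1,1): no empty cell satisfies it; stays.
Resulting grid:
X - O O
O O - O
X X O O
X X O O
X X O O
Unsatisfied now: (1,1).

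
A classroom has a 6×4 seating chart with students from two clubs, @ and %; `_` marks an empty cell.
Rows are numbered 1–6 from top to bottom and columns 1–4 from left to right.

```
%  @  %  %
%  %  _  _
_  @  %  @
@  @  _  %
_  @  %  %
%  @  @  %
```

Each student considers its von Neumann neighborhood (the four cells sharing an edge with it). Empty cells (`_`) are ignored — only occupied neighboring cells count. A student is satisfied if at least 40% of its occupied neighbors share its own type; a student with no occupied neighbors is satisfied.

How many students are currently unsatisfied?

Row 1: (1,1)% 1/2 ok · (1,2)@ 0/3 unhappy · (1,3)% 1/2 ok · (1,4)% 1/1 ok
Row 2: (2,1)% 2/2 ok · (2,2)% 1/3 unhappy
Row 3: (3,2)@ 1/3 unhappy · (3,3)% 0/2 unhappy · (3,4)@ 0/2 unhappy
Row 4: (4,1)@ 1/1 ok · (4,2)@ 3/3 ok · (4,4)% 1/2 ok
Row 5: (5,2)@ 2/3 ok · (5,3)% 1/3 unhappy · (5,4)% 3/3 ok
Row 6: (6,1)% 0/1 unhappy · (6,2)@ 2/3 ok · (6,3)@ 1/3 unhappy · (6,4)% 1/2 ok
Unsatisfied: (1,2), (2,2), (3,2), (3,3), (3,4), (5,3), (6,1), (6,3) — 8 in total.

8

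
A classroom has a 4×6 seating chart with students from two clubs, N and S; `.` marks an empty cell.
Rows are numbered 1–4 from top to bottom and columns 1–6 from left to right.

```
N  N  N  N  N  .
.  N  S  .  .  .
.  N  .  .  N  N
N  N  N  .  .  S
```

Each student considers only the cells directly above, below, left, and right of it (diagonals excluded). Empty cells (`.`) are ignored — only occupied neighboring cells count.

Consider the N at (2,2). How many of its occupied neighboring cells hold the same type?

Occupied neighbors of (2,2): (1,2)=N, (3,2)=N, (2,3)=S.
Same type (N): 2 of 3.

2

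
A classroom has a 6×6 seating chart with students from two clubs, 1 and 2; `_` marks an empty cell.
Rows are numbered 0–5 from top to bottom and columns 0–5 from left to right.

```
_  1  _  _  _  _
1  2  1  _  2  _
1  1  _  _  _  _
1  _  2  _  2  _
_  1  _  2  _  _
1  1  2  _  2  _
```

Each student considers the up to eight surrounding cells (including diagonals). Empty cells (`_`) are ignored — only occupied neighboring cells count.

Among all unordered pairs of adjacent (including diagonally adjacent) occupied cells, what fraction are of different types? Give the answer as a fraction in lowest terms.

Scan each occupied cell's neighbors to the right and below (and the two forward diagonals) so each pair is counted once.
From row 0: 1 unlike of 3 pairs (running 1/3).
From row 1: 4 unlike of 7 pairs (running 5/10).
From row 2: 1 unlike of 4 pairs (running 6/14).
From row 3: 1 unlike of 4 pairs (running 7/18).
From row 4: 1 unlike of 5 pairs (running 8/23).
From row 5: 1 unlike of 2 pairs (running 9/25).
Total adjacent occupied pairs: 25; unlike-type pairs: 9.
9/25 is already in lowest terms.

9/25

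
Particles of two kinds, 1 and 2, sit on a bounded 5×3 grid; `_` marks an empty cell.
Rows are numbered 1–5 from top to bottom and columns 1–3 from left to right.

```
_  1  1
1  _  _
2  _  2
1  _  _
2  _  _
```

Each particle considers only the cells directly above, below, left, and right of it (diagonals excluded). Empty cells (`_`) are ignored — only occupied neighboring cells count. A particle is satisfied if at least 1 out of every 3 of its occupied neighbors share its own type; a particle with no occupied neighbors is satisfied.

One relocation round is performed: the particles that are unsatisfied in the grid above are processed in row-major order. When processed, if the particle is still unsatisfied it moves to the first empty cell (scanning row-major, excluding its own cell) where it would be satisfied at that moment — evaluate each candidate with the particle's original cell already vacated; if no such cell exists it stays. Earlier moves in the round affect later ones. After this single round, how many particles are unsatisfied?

Initially unsatisfied (in order): (2,1), (3,1), (4,1), (5,1).
  (2,1) → (1,1).
  (3,1) → (2,3).
  (4,1) → (2,1).
  (5,1): now satisfied by earlier moves; stays.
Resulting grid:
1 1 1
1 _ 2
_ _ 2
_ _ _
2 _ _
All satisfied now.

0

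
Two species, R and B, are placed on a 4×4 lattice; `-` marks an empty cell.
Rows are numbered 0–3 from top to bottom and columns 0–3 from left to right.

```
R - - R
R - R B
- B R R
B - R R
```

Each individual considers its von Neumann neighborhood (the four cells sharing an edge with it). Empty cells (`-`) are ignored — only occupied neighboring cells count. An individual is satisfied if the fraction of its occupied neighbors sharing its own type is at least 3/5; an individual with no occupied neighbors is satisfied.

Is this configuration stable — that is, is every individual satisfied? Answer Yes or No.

No

Row 0: (0,0)R 1/1 ✓ · (0,3)R 0/1 ✗
Row 1: (1,0)R 1/1 ✓ · (1,2)R 1/2 ✗ · (1,3)B 0/3 ✗
Row 2: (2,1)B 0/1 ✗ · (2,2)R 3/4 ✓ · (2,3)R 2/3 ✓
Row 3: (3,0)B 0/0 ✓ · (3,2)R 2/2 ✓ · (3,3)R 2/2 ✓
For instance (0,3) has only 0/1 same-type neighbors, below 3/5.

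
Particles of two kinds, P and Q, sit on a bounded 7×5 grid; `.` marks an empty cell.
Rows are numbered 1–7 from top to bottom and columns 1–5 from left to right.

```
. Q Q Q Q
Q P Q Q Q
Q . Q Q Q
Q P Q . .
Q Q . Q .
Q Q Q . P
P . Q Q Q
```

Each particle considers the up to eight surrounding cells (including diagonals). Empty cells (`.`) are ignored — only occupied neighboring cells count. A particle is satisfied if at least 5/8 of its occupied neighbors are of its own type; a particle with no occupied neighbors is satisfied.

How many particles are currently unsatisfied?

Row 1: (1,2)Q 3/4 ✓ · (1,3)Q 4/5 ✓ · (1,4)Q 5/5 ✓ · (1,5)Q 3/3 ✓
Row 2: (2,1)Q 2/3 ✓ · (2,2)P 0/6 ✗ · (2,3)Q 6/7 ✓ · (2,4)Q 8/8 ✓ · (2,5)Q 5/5 ✓
Row 3: (3,1)Q 2/4 ✗ · (3,3)Q 4/6 ✓ · (3,4)Q 6/6 ✓ · (3,5)Q 3/3 ✓
Row 4: (4,1)Q 3/4 ✓ · (4,2)P 0/6 ✗ · (4,3)Q 4/5 ✓
Row 5: (5,1)Q 4/5 ✓ · (5,2)Q 6/7 ✓ · (5,4)Q 2/3 ✓
Row 6: (6,1)Q 3/4 ✓ · (6,2)Q 5/6 ✓ · (6,3)Q 5/5 ✓ · (6,5)P 0/3 ✗
Row 7: (7,1)P 0/2 ✗ · (7,3)Q 3/3 ✓ · (7,4)Q 3/4 ✓ · (7,5)Q 1/2 ✗
Unsatisfied: (2,2), (3,1), (4,2), (6,5), (7,1), (7,5) — 6 in total.

6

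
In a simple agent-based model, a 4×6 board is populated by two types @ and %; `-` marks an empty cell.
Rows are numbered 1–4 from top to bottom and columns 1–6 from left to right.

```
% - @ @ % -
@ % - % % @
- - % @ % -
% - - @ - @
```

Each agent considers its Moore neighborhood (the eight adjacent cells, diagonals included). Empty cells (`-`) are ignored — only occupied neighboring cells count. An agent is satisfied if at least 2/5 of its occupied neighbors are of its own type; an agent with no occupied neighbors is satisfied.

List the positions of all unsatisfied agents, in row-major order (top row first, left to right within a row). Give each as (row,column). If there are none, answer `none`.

(1,3), (1,4), (2,1), (2,6), (3,4), (3,5), (4,4), (4,6)

Row 1: (1,1)% 1/2 satisfied · (1,3)@ 1/3 not · (1,4)@ 1/4 not · (1,5)% 2/4 satisfied
Row 2: (2,1)@ 0/2 not · (2,2)% 2/4 satisfied · (2,4)% 4/7 satisfied · (2,5)% 3/6 satisfied · (2,6)@ 0/3 not
Row 3: (3,3)% 2/4 satisfied · (3,4)@ 1/5 not · (3,5)% 2/6 not
Row 4: (4,1)% 0/0 satisfied · (4,4)@ 1/3 not · (4,6)@ 0/1 not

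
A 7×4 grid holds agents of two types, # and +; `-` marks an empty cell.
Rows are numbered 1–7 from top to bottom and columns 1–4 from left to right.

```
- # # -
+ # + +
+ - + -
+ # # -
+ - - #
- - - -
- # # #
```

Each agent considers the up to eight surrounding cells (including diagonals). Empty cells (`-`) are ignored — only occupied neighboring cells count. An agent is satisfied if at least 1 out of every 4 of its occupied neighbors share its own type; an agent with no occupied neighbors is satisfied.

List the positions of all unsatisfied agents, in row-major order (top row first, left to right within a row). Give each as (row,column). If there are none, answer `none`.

(1,2)# 2/4 ok
(1,3)# 2/4 ok
(2,1)+ 1/3 ok
(2,2)# 2/6 ok
(2,3)+ 2/5 ok
(2,4)+ 2/3 ok
(3,1)+ 2/4 ok
(3,3)+ 2/5 ok
(4,1)+ 2/3 ok
(4,2)# 1/5 unhappy
(4,3)# 2/3 ok
(5,1)+ 1/2 ok
(5,4)# 1/1 ok
(7,2)# 1/1 ok
(7,3)# 2/2 ok
(7,4)# 1/1 ok

(4,2)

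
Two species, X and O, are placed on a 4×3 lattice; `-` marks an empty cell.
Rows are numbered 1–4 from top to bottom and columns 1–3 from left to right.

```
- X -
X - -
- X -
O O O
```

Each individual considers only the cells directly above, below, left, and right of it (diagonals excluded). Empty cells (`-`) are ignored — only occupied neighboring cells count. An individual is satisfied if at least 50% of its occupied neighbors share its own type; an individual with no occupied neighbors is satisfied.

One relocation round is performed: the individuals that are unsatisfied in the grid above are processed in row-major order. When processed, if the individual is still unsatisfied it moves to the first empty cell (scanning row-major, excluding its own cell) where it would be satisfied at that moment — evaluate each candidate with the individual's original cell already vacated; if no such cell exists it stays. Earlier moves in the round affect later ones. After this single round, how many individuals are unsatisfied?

Initially unsatisfied (in order): (3,2).
  (3,2) → (1,1).
Resulting grid:
X X -
X - -
- - -
O O O
All satisfied now.

0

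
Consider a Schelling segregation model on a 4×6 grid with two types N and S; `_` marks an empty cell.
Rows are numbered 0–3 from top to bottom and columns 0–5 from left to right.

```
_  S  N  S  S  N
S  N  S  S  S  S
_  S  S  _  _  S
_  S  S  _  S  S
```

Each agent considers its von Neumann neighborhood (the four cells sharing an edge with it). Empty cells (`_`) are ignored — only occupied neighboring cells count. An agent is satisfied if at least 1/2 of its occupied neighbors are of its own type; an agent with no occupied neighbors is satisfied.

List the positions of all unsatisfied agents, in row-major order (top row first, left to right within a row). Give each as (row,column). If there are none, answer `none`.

(0,1)S 0/2 not
(0,2)N 0/3 not
(0,3)S 2/3 satisfied
(0,4)S 2/3 satisfied
(0,5)N 0/2 not
(1,0)S 0/1 not
(1,1)N 0/4 not
(1,2)S 2/4 satisfied
(1,3)S 3/3 satisfied
(1,4)S 3/3 satisfied
(1,5)S 2/3 satisfied
(2,1)S 2/3 satisfied
(2,2)S 3/3 satisfied
(2,5)S 2/2 satisfied
(3,1)S 2/2 satisfied
(3,2)S 2/2 satisfied
(3,4)S 1/1 satisfied
(3,5)S 2/2 satisfied

(0,1), (0,2), (0,5), (1,0), (1,1)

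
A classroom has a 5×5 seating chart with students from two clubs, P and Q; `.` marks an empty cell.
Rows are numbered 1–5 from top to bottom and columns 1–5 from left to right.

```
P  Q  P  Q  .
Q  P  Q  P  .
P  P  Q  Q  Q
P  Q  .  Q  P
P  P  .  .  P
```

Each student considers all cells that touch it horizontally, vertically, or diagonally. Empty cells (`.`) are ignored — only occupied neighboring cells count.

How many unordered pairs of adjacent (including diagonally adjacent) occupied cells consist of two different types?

Scan each occupied cell's neighbors to the right and below (and the two forward diagonals) so each pair is counted once.
From row 1: 7 unlike of 13 pairs (running 7/13).
From row 2: 10 unlike of 14 pairs (running 17/27).
From row 3: 5 unlike of 14 pairs (running 22/41).
From row 4: 5 unlike of 8 pairs (running 27/49).
From row 5: 0 unlike of 1 pairs (running 27/50).
Total adjacent occupied pairs: 50; unlike-type pairs: 27.

27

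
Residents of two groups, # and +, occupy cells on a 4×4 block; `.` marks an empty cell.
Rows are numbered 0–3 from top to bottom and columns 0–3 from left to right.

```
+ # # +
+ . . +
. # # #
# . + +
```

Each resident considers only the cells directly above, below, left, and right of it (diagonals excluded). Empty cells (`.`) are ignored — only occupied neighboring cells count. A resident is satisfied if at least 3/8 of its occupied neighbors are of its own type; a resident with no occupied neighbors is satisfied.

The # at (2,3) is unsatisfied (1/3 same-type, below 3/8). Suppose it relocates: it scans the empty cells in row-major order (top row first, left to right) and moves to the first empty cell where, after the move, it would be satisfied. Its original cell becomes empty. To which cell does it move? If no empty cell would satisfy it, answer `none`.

(1,1)

Vacating (2,3). Empty cells in order:
  (1,1): 2/3 same-type → satisfied — stop here.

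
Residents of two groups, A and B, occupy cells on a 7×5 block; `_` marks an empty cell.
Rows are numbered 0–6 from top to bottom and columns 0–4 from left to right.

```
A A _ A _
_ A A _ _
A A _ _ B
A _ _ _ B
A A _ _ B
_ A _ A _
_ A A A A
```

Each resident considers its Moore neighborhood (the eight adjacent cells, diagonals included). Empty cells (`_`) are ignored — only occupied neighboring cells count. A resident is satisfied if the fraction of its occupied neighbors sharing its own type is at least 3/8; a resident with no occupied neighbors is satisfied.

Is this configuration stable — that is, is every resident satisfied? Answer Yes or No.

Yes

Row 0: (0,0)A 2/2 ok · (0,1)A 3/3 ok · (0,3)A 1/1 ok
Row 1: (1,1)A 5/5 ok · (1,2)A 4/4 ok
Row 2: (2,0)A 3/3 ok · (2,1)A 4/4 ok · (2,4)B 1/1 ok
Row 3: (3,0)A 4/4 ok · (3,4)B 2/2 ok
Row 4: (4,0)A 3/3 ok · (4,1)A 3/3 ok · (4,4)B 1/2 ok
Row 5: (5,1)A 4/4 ok · (5,3)A 3/4 ok
Row 6: (6,1)A 2/2 ok · (6,2)A 4/4 ok · (6,3)A 3/3 ok · (6,4)A 2/2 ok
All meet the threshold, so the configuration is stable.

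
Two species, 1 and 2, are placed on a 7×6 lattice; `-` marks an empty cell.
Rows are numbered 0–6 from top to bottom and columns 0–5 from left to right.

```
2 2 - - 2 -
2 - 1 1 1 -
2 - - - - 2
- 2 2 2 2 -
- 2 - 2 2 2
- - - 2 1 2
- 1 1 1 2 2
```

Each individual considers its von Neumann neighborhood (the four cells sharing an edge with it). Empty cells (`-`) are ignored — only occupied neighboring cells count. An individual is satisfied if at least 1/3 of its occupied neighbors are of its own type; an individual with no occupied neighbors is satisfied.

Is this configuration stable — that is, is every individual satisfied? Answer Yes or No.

No

(0,0)2 2/2 satisfied
(0,1)2 1/1 satisfied
(0,4)2 0/1 not
(1,0)2 2/2 satisfied
(1,2)1 1/1 satisfied
(1,3)1 2/2 satisfied
(1,4)1 1/2 satisfied
(2,0)2 1/1 satisfied
(2,5)2 0/0 satisfied
(3,1)2 2/2 satisfied
(3,2)2 2/2 satisfied
(3,3)2 3/3 satisfied
(3,4)2 2/2 satisfied
(4,1)2 1/1 satisfied
(4,3)2 3/3 satisfied
(4,4)2 3/4 satisfied
(4,5)2 2/2 satisfied
(5,3)2 1/3 satisfied
(5,4)1 0/4 not
(5,5)2 2/3 satisfied
(6,1)1 1/1 satisfied
(6,2)1 2/2 satisfied
(6,3)1 1/3 satisfied
(6,4)2 1/3 satisfied
(6,5)2 2/2 satisfied
For instance (0,4) has only 0/1 same-type neighbors, below 1/3.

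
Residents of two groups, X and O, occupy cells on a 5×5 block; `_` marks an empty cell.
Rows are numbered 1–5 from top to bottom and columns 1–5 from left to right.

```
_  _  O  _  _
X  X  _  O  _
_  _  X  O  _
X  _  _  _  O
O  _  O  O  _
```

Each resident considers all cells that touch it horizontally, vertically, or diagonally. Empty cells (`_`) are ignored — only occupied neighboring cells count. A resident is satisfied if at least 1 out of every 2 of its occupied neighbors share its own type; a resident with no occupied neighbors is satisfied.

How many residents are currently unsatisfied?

3

(1,3)O 1/2 ✓
(2,1)X 1/1 ✓
(2,2)X 2/3 ✓
(2,4)O 2/3 ✓
(3,3)X 1/3 ✗
(3,4)O 2/3 ✓
(4,1)X 0/1 ✗
(4,5)O 2/2 ✓
(5,1)O 0/1 ✗
(5,3)O 1/1 ✓
(5,4)O 2/2 ✓
Unsatisfied: (3,3), (4,1), (5,1) — 3 in total.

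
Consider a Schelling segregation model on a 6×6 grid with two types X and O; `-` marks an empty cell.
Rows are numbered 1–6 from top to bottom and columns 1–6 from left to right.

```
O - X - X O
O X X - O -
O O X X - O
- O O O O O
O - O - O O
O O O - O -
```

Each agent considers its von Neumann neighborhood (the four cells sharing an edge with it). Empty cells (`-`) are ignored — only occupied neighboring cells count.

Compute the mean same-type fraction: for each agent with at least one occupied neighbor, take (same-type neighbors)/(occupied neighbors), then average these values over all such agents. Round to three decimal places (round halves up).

0.766

(1,1)O 1/1
(1,3)X 1/1
(1,5)X 0/2
(1,6)O 0/1
(2,1)O 2/3
(2,2)X 1/3
(2,3)X 3/3
(2,5)O 0/1
(3,1)O 2/2
(3,2)O 2/4
(3,3)X 2/4
(3,4)X 1/2
(3,6)O 1/1
(4,2)O 2/2
(4,3)O 3/4
(4,4)O 2/3
(4,5)O 3/3
(4,6)O 3/3
(5,1)O 1/1
(5,3)O 2/2
(5,5)O 3/3
(5,6)O 2/2
(6,1)O 2/2
(6,2)O 2/2
(6,3)O 2/2
(6,5)O 1/1
Sum over 26 agents: 1/1 + 1/1 + 0/2 + 0/1 + 2/3 + 1/3 + 3/3 + 0/1 + 2/2 + 2/4 + 2/4 + 1/2 + 1/1 + 2/2 + 3/4 + 2/3 + 3/3 + 3/3 + 1/1 + 2/2 + 3/3 + 2/2 + 2/2 + 2/2 + 2/2 + 1/1 = 239/12; mean = 239/12 ÷ 26 = 239/312 = 0.766025… → 0.766.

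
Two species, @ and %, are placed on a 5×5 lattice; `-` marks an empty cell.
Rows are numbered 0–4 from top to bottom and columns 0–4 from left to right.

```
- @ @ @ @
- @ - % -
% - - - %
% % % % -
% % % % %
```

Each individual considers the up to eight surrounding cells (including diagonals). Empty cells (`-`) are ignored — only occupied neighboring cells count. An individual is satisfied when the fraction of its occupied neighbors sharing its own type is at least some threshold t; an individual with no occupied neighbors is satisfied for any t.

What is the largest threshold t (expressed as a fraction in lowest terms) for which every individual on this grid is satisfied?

1/4

Row 0: (0,1)@ 2/2 · (0,2)@ 3/4 · (0,3)@ 2/3 · (0,4)@ 1/2
Row 1: (1,1)@ 2/3 · (1,3)% 1/4
Row 2: (2,0)% 2/3 · (2,4)% 2/2
Row 3: (3,0)% 4/4 · (3,1)% 6/6 · (3,2)% 5/5 · (3,3)% 5/5
Row 4: (4,0)% 3/3 · (4,1)% 5/5 · (4,2)% 5/5 · (4,3)% 4/4 · (4,4)% 2/2
The smallest same-type fraction is 1/4 at (1,3), which reduces to 1/4. Any threshold above that leaves this individual unsatisfied.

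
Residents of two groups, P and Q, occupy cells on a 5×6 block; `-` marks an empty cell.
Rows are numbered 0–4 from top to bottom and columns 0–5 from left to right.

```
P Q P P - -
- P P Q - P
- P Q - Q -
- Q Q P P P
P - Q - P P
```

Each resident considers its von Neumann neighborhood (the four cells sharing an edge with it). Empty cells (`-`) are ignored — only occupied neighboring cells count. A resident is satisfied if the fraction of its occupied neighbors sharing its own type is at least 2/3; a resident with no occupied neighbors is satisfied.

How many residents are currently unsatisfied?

10

(0,0)P 0/1 ✗
(0,1)Q 0/3 ✗
(0,2)P 2/3 ✓
(0,3)P 1/2 ✗
(1,1)P 2/3 ✓
(1,2)P 2/4 ✗
(1,3)Q 0/2 ✗
(1,5)P 0/0 ✓
(2,1)P 1/3 ✗
(2,2)Q 1/3 ✗
(2,4)Q 0/1 ✗
(3,1)Q 1/2 ✗
(3,2)Q 3/4 ✓
(3,3)P 1/2 ✗
(3,4)P 3/4 ✓
(3,5)P 2/2 ✓
(4,0)P 0/0 ✓
(4,2)Q 1/1 ✓
(4,4)P 2/2 ✓
(4,5)P 2/2 ✓
Unsatisfied: (0,0), (0,1), (0,3), (1,2), (1,3), (2,1), (2,2), (2,4), (3,1), (3,3) — 10 in total.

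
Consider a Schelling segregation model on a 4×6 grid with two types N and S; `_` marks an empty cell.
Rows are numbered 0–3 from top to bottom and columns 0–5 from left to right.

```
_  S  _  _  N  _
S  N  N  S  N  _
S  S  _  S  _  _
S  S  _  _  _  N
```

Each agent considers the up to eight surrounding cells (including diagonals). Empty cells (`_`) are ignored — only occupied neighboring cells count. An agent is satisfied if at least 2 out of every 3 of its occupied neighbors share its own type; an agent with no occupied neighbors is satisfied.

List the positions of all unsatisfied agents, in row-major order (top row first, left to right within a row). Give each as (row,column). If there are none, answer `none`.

Row 0: (0,1)S 1/3 ✗ · (0,4)N 1/2 ✗
Row 1: (1,0)S 3/4 ✓ · (1,1)N 1/5 ✗ · (1,2)N 1/5 ✗ · (1,3)S 1/4 ✗ · (1,4)N 1/3 ✗
Row 2: (2,0)S 4/5 ✓ · (2,1)S 4/6 ✓ · (2,3)S 1/3 ✗
Row 3: (3,0)S 3/3 ✓ · (3,1)S 3/3 ✓ · (3,5)N 0/0 ✓

(0,1), (0,4), (1,1), (1,2), (1,3), (1,4), (2,3)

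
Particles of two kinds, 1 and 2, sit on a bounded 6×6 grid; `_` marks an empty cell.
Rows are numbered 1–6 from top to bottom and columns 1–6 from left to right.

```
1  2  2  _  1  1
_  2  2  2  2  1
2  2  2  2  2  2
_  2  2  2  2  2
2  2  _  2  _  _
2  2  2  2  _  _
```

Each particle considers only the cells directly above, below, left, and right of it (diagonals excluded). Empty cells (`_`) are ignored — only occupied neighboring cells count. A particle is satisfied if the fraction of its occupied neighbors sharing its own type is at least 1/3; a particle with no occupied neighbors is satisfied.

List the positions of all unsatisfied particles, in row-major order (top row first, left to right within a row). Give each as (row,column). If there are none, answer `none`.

(1,1)

Row 1: (1,1)1 0/1 unhappy · (1,2)2 2/3 ok · (1,3)2 2/2 ok · (1,5)1 1/2 ok · (1,6)1 2/2 ok
Row 2: (2,2)2 3/3 ok · (2,3)2 4/4 ok · (2,4)2 3/3 ok · (2,5)2 2/4 ok · (2,6)1 1/3 ok
Row 3: (3,1)2 1/1 ok · (3,2)2 4/4 ok · (3,3)2 4/4 ok · (3,4)2 4/4 ok · (3,5)2 4/4 ok · (3,6)2 2/3 ok
Row 4: (4,2)2 3/3 ok · (4,3)2 3/3 ok · (4,4)2 4/4 ok · (4,5)2 3/3 ok · (4,6)2 2/2 ok
Row 5: (5,1)2 2/2 ok · (5,2)2 3/3 ok · (5,4)2 2/2 ok
Row 6: (6,1)2 2/2 ok · (6,2)2 3/3 ok · (6,3)2 2/2 ok · (6,4)2 2/2 ok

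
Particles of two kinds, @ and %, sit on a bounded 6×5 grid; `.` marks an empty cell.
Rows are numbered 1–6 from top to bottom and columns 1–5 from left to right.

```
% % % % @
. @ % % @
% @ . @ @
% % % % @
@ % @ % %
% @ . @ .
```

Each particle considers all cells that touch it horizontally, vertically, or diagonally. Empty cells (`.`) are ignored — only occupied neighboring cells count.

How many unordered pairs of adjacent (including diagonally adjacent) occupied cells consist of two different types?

Scan each occupied cell's neighbors to the right and below (and the two forward diagonals) so each pair is counted once.
From row 1: 6 unlike of 15 pairs (running 6/15).
From row 2: 7 unlike of 11 pairs (running 13/26).
From row 3: 7 unlike of 12 pairs (running 20/38).
From row 4: 8 unlike of 17 pairs (running 28/55).
From row 5: 7 unlike of 12 pairs (running 35/67).
From row 6: 1 unlike of 1 pairs (running 36/68).
Total adjacent occupied pairs: 68; unlike-type pairs: 36.

36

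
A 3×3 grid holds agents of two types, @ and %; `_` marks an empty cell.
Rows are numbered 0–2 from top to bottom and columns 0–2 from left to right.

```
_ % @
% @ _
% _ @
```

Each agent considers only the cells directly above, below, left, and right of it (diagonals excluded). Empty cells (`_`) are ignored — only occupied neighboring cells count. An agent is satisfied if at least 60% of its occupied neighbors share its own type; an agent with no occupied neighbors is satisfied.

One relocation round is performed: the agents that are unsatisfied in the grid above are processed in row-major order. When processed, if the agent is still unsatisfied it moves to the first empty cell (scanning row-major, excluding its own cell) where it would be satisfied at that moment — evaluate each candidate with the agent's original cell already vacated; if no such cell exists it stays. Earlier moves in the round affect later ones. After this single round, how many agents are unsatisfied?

0

Initially unsatisfied (in order): (0,1), (0,2), (1,0), (1,1).
  (0,1) → (0,0).
  (0,2): now satisfied by earlier moves; stays.
  (1,0): now satisfied by earlier moves; stays.
  (1,1) → (1,2).
Resulting grid:
% _ @
% _ @
% _ @
All satisfied now.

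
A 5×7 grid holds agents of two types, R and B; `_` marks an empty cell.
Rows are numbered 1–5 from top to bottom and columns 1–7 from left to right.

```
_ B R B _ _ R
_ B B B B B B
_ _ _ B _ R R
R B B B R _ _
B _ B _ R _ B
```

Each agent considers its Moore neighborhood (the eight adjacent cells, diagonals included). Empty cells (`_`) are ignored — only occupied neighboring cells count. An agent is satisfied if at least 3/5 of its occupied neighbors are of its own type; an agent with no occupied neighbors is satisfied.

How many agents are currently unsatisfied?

Row 1: (1,2)B 2/3 satisfied · (1,3)R 0/5 not · (1,4)B 3/4 satisfied · (1,7)R 0/2 not
Row 2: (2,2)B 2/3 satisfied · (2,3)B 5/6 satisfied · (2,4)B 4/5 satisfied · (2,5)B 4/5 satisfied · (2,6)B 2/5 not · (2,7)B 1/4 not
Row 3: (3,4)B 5/6 satisfied · (3,6)R 2/5 not · (3,7)R 1/3 not
Row 4: (4,1)R 0/2 not · (4,2)B 3/4 satisfied · (4,3)B 4/4 satisfied · (4,4)B 3/5 satisfied · (4,5)R 2/4 not
Row 5: (5,1)B 1/2 not · (5,3)B 3/3 satisfied · (5,5)R 1/2 not · (5,7)B 0/0 satisfied
Unsatisfied: (1,3), (1,7), (2,6), (2,7), (3,6), (3,7), (4,1), (4,5), (5,1), (5,5) — 10 in total.

10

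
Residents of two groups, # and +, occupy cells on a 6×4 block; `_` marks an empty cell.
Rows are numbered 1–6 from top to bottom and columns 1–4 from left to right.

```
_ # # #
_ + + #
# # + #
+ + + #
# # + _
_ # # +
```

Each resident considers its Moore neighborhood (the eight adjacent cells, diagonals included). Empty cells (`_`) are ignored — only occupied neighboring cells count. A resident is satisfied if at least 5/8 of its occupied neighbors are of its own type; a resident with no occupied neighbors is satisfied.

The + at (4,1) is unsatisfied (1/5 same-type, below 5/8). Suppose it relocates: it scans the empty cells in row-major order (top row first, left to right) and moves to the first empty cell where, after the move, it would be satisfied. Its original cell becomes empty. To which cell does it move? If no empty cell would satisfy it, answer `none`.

Vacating (4,1). Empty cells in order:
  (1,1): 1/2 same-type → still unsatisfied.
  (2,1): 1/4 same-type → still unsatisfied.
  (5,4): 3/5 same-type → still unsatisfied.
  (6,1): 0/3 same-type → still unsatisfied.

none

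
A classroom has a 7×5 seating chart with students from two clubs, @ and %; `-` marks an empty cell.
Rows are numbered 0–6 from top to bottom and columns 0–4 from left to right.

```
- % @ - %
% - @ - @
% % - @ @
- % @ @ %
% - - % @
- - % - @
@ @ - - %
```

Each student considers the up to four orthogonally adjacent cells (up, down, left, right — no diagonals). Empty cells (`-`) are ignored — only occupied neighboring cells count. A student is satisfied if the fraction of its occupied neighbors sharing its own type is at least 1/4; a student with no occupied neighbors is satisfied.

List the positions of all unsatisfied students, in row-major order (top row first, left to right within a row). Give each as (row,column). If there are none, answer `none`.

(0,1), (0,4), (3,4), (4,3), (6,4)

Row 0: (0,1)% 0/1 not · (0,2)@ 1/2 satisfied · (0,4)% 0/1 not
Row 1: (1,0)% 1/1 satisfied · (1,2)@ 1/1 satisfied · (1,4)@ 1/2 satisfied
Row 2: (2,0)% 2/2 satisfied · (2,1)% 2/2 satisfied · (2,3)@ 2/2 satisfied · (2,4)@ 2/3 satisfied
Row 3: (3,1)% 1/2 satisfied · (3,2)@ 1/2 satisfied · (3,3)@ 2/4 satisfied · (3,4)% 0/3 not
Row 4: (4,0)% 0/0 satisfied · (4,3)% 0/2 not · (4,4)@ 1/3 satisfied
Row 5: (5,2)% 0/0 satisfied · (5,4)@ 1/2 satisfied
Row 6: (6,0)@ 1/1 satisfied · (6,1)@ 1/1 satisfied · (6,4)% 0/1 not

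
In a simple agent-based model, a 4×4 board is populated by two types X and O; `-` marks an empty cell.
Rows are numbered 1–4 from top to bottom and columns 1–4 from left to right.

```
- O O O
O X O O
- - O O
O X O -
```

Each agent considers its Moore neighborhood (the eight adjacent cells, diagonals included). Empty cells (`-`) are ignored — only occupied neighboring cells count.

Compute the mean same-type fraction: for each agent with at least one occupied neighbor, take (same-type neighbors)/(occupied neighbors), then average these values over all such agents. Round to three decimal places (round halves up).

0.603

Row 1: (1,2)O 3/4 · (1,3)O 4/5 · (1,4)O 3/3
Row 2: (2,1)O 1/2 · (2,2)X 0/5 · (2,3)O 6/7 · (2,4)O 5/5
Row 3: (3,3)O 4/6 · (3,4)O 4/4
Row 4: (4,1)O 0/1 · (4,2)X 0/3 · (4,3)O 2/3
Sum over 12 agents: 3/4 + 4/5 + 3/3 + 1/2 + 0/5 + 6/7 + 5/5 + 4/6 + 4/4 + 0/1 + 0/3 + 2/3 = 3041/420; mean = 3041/420 ÷ 12 = 3041/5040 = 0.603373… → 0.603.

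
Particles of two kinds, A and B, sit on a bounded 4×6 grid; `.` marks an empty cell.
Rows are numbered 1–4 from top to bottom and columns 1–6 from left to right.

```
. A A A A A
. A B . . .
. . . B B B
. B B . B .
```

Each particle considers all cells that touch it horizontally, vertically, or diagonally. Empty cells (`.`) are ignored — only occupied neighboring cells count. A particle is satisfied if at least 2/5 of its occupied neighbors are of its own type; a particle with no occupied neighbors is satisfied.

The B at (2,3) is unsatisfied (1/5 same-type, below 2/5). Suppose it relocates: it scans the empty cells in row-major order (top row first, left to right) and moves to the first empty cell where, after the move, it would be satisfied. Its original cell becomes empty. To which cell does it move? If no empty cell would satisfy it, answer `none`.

Vacating (2,3). Empty cells in order:
  (1,1): 0/2 same-type → still unsatisfied.
  (2,1): 0/2 same-type → still unsatisfied.
  (2,4): 2/5 same-type → satisfied — stop here.

(2,4)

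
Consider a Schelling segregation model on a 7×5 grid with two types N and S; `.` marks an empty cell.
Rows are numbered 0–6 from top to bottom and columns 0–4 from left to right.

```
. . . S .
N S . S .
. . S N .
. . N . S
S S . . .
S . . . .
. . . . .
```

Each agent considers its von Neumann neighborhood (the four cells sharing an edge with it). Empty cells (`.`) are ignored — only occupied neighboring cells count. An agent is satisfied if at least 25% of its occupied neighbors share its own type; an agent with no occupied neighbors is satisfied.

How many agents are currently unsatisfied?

Row 0: (0,3)S 1/1 ok
Row 1: (1,0)N 0/1 unhappy · (1,1)S 0/1 unhappy · (1,3)S 1/2 ok
Row 2: (2,2)S 0/2 unhappy · (2,3)N 0/2 unhappy
Row 3: (3,2)N 0/1 unhappy · (3,4)S 0/0 ok
Row 4: (4,0)S 2/2 ok · (4,1)S 1/1 ok
Row 5: (5,0)S 1/1 ok
Unsatisfied: (1,0), (1,1), (2,2), (2,3), (3,2) — 5 in total.

5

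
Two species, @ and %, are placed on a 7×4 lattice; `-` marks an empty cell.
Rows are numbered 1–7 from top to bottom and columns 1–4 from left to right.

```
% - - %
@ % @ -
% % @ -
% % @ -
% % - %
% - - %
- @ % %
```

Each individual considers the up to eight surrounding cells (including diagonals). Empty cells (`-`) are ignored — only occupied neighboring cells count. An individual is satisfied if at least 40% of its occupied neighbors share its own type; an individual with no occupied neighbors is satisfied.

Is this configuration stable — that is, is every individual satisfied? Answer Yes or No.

Row 1: (1,1)% 1/2 ok · (1,4)% 0/1 unhappy
Row 2: (2,1)@ 0/4 unhappy · (2,2)% 3/6 ok · (2,3)@ 1/4 unhappy
Row 3: (3,1)% 4/5 ok · (3,2)% 4/8 ok · (3,3)@ 2/5 ok
Row 4: (4,1)% 5/5 ok · (4,2)% 5/7 ok · (4,3)@ 1/5 unhappy
Row 5: (5,1)% 4/4 ok · (5,2)% 4/5 ok · (5,4)% 1/2 ok
Row 6: (6,1)% 2/3 ok · (6,4)% 3/3 ok
Row 7: (7,2)@ 0/2 unhappy · (7,3)% 2/3 ok · (7,4)% 2/2 ok
For instance (1,4) has only 0/1 same-type neighbors, below 2/5.

No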